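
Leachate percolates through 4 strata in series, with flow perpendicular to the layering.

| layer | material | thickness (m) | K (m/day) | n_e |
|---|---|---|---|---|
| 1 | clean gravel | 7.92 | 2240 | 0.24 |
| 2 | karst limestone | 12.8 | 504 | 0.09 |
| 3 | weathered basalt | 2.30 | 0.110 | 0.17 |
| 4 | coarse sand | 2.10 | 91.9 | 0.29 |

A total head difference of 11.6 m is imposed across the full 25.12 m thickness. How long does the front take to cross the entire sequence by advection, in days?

7.32

With flow normal to the layers, continuity requires the same specific discharge q through every layer.
Σ(b_i/K_i) = 7.92/2240 + 12.8/504 + 2.30/0.110 + 2.10/91.9 = 20.96 d.
q = Δh / Σ(b_i/K_i) = 11.6 / 20.96 = 0.5534 m/day.
In each layer the seepage velocity is v_i = q/n_i, so the layer transit time is t_i = b_i·n_i / q:
  layer 1 (clean gravel): t_1 = 7.92 × 0.24 / 0.5534 = 3.435 d
  layer 2 (karst limestone): t_2 = 12.8 × 0.09 / 0.5534 = 2.082 d
  layer 3 (weathered basalt): t_3 = 2.30 × 0.17 / 0.5534 = 0.7065 d
  layer 4 (coarse sand): t_4 = 2.10 × 0.29 / 0.5534 = 1.100 d
Total t = Σ t_i = 7.323 days.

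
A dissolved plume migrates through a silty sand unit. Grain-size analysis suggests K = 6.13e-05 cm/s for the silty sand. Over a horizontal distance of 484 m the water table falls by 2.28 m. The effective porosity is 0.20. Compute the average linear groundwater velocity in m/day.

0.00125

Convert K: 6.13e-05 cm/s × 864 = 0.05296 m/day.
Hydraulic gradient i = Δh / L = 2.28 / 484 = 0.004711.
Darcy flux q = K · i = 0.05296 × 0.004711 = 0.0002495 m/day.
Seepage velocity v = q / n_e = 0.0002495 / 0.20 = 0.001247 m/day.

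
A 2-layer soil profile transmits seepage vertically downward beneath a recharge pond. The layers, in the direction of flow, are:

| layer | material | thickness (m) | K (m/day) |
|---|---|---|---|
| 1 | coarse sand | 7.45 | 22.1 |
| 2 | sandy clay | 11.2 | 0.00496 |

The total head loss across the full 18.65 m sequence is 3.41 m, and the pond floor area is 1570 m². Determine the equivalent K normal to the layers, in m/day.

0.00826

Flow is perpendicular to layering, so the layers act in series and the equivalent K is the thickness-weighted harmonic mean.
Total thickness L = 7.45 + 11.2 = 18.65 m.
Σ(b_i/K_i) = 7.45/22.1 + 11.2/0.00496 = 2258 d.
K_eq = L / Σ(b_i/K_i) = 18.65 / 2258 = 0.008258 m/day.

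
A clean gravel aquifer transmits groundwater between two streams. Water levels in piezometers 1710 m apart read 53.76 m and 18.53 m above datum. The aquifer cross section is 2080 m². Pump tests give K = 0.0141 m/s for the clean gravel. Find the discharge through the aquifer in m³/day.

52200

Convert K: 0.0141 m/s × 86400 = 1218 m/day.
Hydraulic gradient i = (53.76 − 18.53) / 1710 = 35.23 / 1710 = 0.02060.
Darcy's law: Q = K · A · i = 1218 × 2080 × 0.02060 = 52205 m³/day.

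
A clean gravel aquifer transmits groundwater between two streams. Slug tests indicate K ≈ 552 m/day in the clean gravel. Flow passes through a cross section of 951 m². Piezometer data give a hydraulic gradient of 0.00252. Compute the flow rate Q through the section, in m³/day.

1320

Hydraulic gradient i = 0.00252.
Darcy's law: Q = K · A · i = 552.0 × 951.0 × 0.002520 = 1323 m³/day.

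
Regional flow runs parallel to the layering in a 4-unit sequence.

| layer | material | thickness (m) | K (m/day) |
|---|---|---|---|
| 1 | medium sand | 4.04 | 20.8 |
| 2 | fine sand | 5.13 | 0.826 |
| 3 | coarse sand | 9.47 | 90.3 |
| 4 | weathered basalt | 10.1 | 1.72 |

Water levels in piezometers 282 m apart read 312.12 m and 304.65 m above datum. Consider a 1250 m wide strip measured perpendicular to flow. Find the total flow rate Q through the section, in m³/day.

Flow is parallel to layering, so each bed carries its own Darcy discharge and the transmissivities add.
Σ(K_i·b_i) = 20.8×4.04 + 0.826×5.13 + 90.3×9.47 + 1.72×10.1 = 960.8 m²/day.
Hydraulic gradient i = (312.12 − 304.65) / 282 = 7.47 / 282 = 0.02649.
Q = Σ(K_i·b_i) · W · i = 960.8 × 1250 × 0.02649 = 31813 m³/day.

31800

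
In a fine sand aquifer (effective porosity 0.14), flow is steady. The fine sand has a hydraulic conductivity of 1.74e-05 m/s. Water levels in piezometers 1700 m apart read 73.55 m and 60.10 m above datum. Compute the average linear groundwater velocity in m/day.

Convert K: 1.74e-05 m/s × 86400 = 1.503 m/day.
Hydraulic gradient i = (73.55 − 60.10) / 1700 = 13.45 / 1700 = 0.007912.
Darcy flux q = K · i = 1.503 × 0.007912 = 0.01189 m/day.
Seepage velocity v = q / n_e = 0.01189 / 0.14 = 0.08496 m/day.

0.0850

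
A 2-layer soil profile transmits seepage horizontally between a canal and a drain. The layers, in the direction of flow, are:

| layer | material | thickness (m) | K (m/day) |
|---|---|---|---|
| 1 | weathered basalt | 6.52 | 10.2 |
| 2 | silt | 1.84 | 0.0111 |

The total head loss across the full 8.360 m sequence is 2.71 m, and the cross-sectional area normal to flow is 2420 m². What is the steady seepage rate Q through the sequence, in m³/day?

39.4

Flow is perpendicular to layering, so the layers act in series and the equivalent K is the thickness-weighted harmonic mean.
Total thickness L = 6.52 + 1.84 = 8.360 m.
Σ(b_i/K_i) = 6.52/10.2 + 1.84/0.0111 = 166.4 d.
K_eq = L / Σ(b_i/K_i) = 8.360 / 166.4 = 0.05024 m/day.
Q = K_eq · A · (Δh/L) = 0.05024 × 2420 × (2.71/8.360) = 39.41 m³/day.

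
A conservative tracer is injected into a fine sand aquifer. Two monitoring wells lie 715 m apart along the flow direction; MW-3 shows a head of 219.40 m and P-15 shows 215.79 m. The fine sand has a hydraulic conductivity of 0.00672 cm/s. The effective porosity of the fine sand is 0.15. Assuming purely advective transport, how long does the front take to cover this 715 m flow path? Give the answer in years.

Convert K: 0.00672 cm/s × 864 = 5.806 m/day.
Hydraulic gradient i = (219.40 − 215.79) / 715 = 3.61 / 715 = 0.005049.
Darcy flux q = K · i = 5.806 × 0.005049 = 0.02931 m/day.
Seepage velocity v = q / n_e = 0.02931 / 0.15 = 0.1954 m/day.
Travel time t = L / v = 715 / 0.1954 = 3659 days = 10.02 years.

10.0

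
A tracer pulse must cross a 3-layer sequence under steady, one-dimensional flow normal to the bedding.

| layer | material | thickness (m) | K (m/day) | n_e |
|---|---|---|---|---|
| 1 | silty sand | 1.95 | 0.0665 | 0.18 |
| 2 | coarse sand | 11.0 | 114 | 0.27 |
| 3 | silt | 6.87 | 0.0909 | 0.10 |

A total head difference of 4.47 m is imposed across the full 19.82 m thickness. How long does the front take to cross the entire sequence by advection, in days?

94.1

With flow normal to the layers, continuity requires the same specific discharge q through every layer.
Σ(b_i/K_i) = 1.95/0.0665 + 11.0/114 + 6.87/0.0909 = 105.0 d.
q = Δh / Σ(b_i/K_i) = 4.47 / 105.0 = 0.04257 m/day.
In each layer the seepage velocity is v_i = q/n_i, so the layer transit time is t_i = b_i·n_i / q:
  layer 1 (silty sand): t_1 = 1.95 × 0.18 / 0.04257 = 8.245 d
  layer 2 (coarse sand): t_2 = 11.0 × 0.27 / 0.04257 = 69.76 d
  layer 3 (silt): t_3 = 6.87 × 0.10 / 0.04257 = 16.14 d
Total t = Σ t_i = 94.15 days.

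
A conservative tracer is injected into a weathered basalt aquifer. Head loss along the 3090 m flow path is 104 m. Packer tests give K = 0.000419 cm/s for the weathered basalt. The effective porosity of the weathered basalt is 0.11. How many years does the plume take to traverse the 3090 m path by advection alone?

Convert K: 0.000419 cm/s × 864 = 0.3620 m/day.
Hydraulic gradient i = Δh / L = 104 / 3090 = 0.03366.
Darcy flux q = K · i = 0.3620 × 0.03366 = 0.01218 m/day.
Seepage velocity v = q / n_e = 0.01218 / 0.11 = 0.1108 m/day.
Travel time t = L / v = 3090 / 0.1108 = 27896 days = 76.38 years.

76.4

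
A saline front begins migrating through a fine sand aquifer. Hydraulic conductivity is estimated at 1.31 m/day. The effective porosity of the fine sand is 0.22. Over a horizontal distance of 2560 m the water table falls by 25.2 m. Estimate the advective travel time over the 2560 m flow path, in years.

Hydraulic gradient i = Δh / L = 25.2 / 2560 = 0.009844.
Darcy flux q = K · i = 1.310 × 0.009844 = 0.01290 m/day.
Seepage velocity v = q / n_e = 0.01290 / 0.22 = 0.05862 m/day.
Travel time t = L / v = 2560 / 0.05862 = 43675 days = 119.6 years.

120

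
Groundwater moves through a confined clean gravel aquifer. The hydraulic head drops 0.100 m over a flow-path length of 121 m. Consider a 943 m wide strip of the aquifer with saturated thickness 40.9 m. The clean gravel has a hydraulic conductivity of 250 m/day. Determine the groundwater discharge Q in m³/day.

7970

Cross-sectional area A = 943 × 40.9 = 38569 m².
Hydraulic gradient i = Δh / L = 0.100 / 121 = 0.0008264.
Darcy's law: Q = K · A · i = 250.0 × 38569 × 0.0008264 = 7969 m³/day.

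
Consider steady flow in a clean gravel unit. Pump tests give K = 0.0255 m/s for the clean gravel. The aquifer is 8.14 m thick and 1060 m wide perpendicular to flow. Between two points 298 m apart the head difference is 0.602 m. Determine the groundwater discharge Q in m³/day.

38400

Convert K: 0.0255 m/s × 86400 = 2203 m/day.
Cross-sectional area A = 1060 × 8.14 = 8628 m².
Hydraulic gradient i = Δh / L = 0.602 / 298 = 0.002020.
Darcy's law: Q = K · A · i = 2203 × 8628 × 0.002020 = 38403 m³/day.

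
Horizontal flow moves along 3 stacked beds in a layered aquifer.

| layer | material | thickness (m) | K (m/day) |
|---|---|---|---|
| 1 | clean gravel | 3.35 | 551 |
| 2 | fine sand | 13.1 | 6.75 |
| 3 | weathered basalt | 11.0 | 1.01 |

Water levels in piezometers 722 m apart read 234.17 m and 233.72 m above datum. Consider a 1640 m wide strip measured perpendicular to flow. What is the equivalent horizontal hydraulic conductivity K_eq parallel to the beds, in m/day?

Flow is parallel to layering, so each bed carries its own Darcy discharge and the transmissivities add.
Σ(K_i·b_i) = 551×3.35 + 6.75×13.1 + 1.01×11.0 = 1945 m²/day.
Total thickness b = 27.45 m, so K_eq = Σ(K_i·b_i)/b = 70.87 m/day.

70.9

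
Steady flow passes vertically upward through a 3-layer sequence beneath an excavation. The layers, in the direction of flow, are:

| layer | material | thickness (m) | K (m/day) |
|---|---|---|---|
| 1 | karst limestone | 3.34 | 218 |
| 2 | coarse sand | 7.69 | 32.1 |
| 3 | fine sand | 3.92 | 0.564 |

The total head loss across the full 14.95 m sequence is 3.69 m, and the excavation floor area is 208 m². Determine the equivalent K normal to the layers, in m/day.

2.07

Flow is perpendicular to layering, so the layers act in series and the equivalent K is the thickness-weighted harmonic mean.
Total thickness L = 3.34 + 7.69 + 3.92 = 14.95 m.
Σ(b_i/K_i) = 3.34/218 + 7.69/32.1 + 3.92/0.564 = 7.205 d.
K_eq = L / Σ(b_i/K_i) = 14.95 / 7.205 = 2.075 m/day.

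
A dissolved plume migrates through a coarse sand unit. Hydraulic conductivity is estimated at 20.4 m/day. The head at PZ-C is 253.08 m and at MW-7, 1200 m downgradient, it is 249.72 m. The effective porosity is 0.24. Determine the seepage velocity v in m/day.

0.238

Hydraulic gradient i = (253.08 − 249.72) / 1200 = 3.36 / 1200 = 0.002800.
Darcy flux q = K · i = 20.40 × 0.002800 = 0.05712 m/day.
Seepage velocity v = q / n_e = 0.05712 / 0.24 = 0.2380 m/day.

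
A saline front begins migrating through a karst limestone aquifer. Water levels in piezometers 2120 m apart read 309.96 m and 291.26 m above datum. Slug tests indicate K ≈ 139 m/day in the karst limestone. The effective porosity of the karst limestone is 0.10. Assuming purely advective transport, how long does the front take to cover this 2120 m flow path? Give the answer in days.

Hydraulic gradient i = (309.96 − 291.26) / 2120 = 18.7 / 2120 = 0.008821.
Darcy flux q = K · i = 139.0 × 0.008821 = 1.226 m/day.
Seepage velocity v = q / n_e = 1.226 / 0.10 = 12.26 m/day.
Travel time t = L / v = 2120 / 12.26 = 172.9 days.

173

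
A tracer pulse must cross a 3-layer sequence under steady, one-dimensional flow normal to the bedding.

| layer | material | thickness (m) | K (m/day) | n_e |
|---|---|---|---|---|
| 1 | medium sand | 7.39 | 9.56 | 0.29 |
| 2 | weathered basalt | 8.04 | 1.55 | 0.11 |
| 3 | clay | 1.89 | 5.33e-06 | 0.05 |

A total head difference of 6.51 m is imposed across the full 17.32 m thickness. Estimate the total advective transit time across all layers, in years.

With flow normal to the layers, continuity requires the same specific discharge q through every layer.
Σ(b_i/K_i) = 7.39/9.56 + 8.04/1.55 + 1.89/5.33e-06 = 3.546e+05 d.
q = Δh / Σ(b_i/K_i) = 6.51 / 3.546e+05 = 1.836e-05 m/day.
In each layer the seepage velocity is v_i = q/n_i, so the layer transit time is t_i = b_i·n_i / q:
  layer 1 (medium sand): t_1 = 7.39 × 0.29 / 1.836e-05 = 1.167e+05 d
  layer 2 (weathered basalt): t_2 = 8.04 × 0.11 / 1.836e-05 = 48174 d
  layer 3 (clay): t_3 = 1.89 × 0.05 / 1.836e-05 = 5147 d
Total t = Σ t_i = 1.701e+05 days = 465.6 years.

466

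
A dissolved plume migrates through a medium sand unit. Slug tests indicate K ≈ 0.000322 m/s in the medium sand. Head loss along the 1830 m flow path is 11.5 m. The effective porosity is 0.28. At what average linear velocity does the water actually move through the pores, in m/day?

0.624

Convert K: 0.000322 m/s × 86400 = 27.82 m/day.
Hydraulic gradient i = Δh / L = 11.5 / 1830 = 0.006284.
Darcy flux q = K · i = 27.82 × 0.006284 = 0.1748 m/day.
Seepage velocity v = q / n_e = 0.1748 / 0.28 = 0.6244 m/day.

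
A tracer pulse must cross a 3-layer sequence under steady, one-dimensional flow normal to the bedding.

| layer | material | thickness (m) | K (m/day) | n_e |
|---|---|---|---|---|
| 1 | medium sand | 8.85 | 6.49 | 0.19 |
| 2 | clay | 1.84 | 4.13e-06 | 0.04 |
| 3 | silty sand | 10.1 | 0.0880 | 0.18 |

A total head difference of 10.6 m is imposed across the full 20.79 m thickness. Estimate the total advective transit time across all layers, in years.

411

With flow normal to the layers, continuity requires the same specific discharge q through every layer.
Σ(b_i/K_i) = 8.85/6.49 + 1.84/4.13e-06 + 10.1/0.0880 = 4.456e+05 d.
q = Δh / Σ(b_i/K_i) = 10.6 / 4.456e+05 = 2.379e-05 m/day.
In each layer the seepage velocity is v_i = q/n_i, so the layer transit time is t_i = b_i·n_i / q:
  layer 1 (medium sand): t_1 = 8.85 × 0.19 / 2.379e-05 = 70692 d
  layer 2 (clay): t_2 = 1.84 × 0.04 / 2.379e-05 = 3094 d
  layer 3 (silty sand): t_3 = 10.1 × 0.18 / 2.379e-05 = 76431 d
Total t = Σ t_i = 1.502e+05 days = 411.3 years.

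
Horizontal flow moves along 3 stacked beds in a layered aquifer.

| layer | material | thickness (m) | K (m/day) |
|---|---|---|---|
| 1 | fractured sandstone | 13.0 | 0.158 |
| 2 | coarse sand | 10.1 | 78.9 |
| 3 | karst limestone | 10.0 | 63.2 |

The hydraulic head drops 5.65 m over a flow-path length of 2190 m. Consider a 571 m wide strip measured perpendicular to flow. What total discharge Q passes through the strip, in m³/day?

Flow is parallel to layering, so each bed carries its own Darcy discharge and the transmissivities add.
Σ(K_i·b_i) = 0.158×13.0 + 78.9×10.1 + 63.2×10.0 = 1431 m²/day.
Hydraulic gradient i = Δh / L = 5.65 / 2190 = 0.002580.
Q = Σ(K_i·b_i) · W · i = 1431 × 571 × 0.002580 = 2108 m³/day.

2110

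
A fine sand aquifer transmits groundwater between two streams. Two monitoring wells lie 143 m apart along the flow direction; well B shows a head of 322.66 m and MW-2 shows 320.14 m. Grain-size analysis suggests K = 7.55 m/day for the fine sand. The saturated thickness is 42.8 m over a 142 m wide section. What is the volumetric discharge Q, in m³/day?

Cross-sectional area A = 142 × 42.8 = 6078 m².
Hydraulic gradient i = (322.66 − 320.14) / 143 = 2.52 / 143 = 0.01762.
Darcy's law: Q = K · A · i = 7.550 × 6078 × 0.01762 = 808.6 m³/day.

809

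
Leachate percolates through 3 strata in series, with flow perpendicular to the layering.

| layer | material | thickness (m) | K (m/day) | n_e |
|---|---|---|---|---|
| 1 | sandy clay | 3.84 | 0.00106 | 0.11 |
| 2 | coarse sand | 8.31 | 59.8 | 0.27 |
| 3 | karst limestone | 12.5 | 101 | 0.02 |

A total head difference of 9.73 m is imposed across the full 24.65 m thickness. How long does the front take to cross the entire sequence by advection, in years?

With flow normal to the layers, continuity requires the same specific discharge q through every layer.
Σ(b_i/K_i) = 3.84/0.00106 + 8.31/59.8 + 12.5/101 = 3623 d.
q = Δh / Σ(b_i/K_i) = 9.73 / 3623 = 0.002686 m/day.
In each layer the seepage velocity is v_i = q/n_i, so the layer transit time is t_i = b_i·n_i / q:
  layer 1 (sandy clay): t_1 = 3.84 × 0.11 / 0.002686 = 157.3 d
  layer 2 (coarse sand): t_2 = 8.31 × 0.27 / 0.002686 = 835.4 d
  layer 3 (karst limestone): t_3 = 12.5 × 0.02 / 0.002686 = 93.09 d
Total t = Σ t_i = 1086 days = 2.973 years.

2.97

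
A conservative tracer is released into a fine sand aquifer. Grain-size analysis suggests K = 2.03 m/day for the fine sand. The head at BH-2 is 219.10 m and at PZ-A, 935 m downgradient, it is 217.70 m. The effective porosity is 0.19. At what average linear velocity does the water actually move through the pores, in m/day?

Hydraulic gradient i = (219.10 − 217.70) / 935 = 1.4 / 935 = 0.001497.
Darcy flux q = K · i = 2.030 × 0.001497 = 0.003040 m/day.
Seepage velocity v = q / n_e = 0.003040 / 0.19 = 0.01600 m/day.

0.0160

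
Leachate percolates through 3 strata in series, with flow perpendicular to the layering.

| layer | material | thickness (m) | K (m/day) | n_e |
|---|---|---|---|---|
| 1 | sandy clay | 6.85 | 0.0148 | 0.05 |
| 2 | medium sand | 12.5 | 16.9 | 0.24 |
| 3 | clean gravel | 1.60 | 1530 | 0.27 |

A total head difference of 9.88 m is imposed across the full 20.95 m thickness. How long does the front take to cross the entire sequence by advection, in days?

With flow normal to the layers, continuity requires the same specific discharge q through every layer.
Σ(b_i/K_i) = 6.85/0.0148 + 12.5/16.9 + 1.60/1530 = 463.6 d.
q = Δh / Σ(b_i/K_i) = 9.88 / 463.6 = 0.02131 m/day.
In each layer the seepage velocity is v_i = q/n_i, so the layer transit time is t_i = b_i·n_i / q:
  layer 1 (sandy clay): t_1 = 6.85 × 0.05 / 0.02131 = 16.07 d
  layer 2 (medium sand): t_2 = 12.5 × 0.24 / 0.02131 = 140.8 d
  layer 3 (clean gravel): t_3 = 1.60 × 0.27 / 0.02131 = 20.27 d
Total t = Σ t_i = 177.1 days.

177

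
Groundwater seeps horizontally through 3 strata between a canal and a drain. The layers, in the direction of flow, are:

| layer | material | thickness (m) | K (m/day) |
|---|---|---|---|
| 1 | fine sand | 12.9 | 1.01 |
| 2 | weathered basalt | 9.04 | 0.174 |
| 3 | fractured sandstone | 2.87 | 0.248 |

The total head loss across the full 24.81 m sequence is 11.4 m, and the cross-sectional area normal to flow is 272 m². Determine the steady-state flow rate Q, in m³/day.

Flow is perpendicular to layering, so the layers act in series and the equivalent K is the thickness-weighted harmonic mean.
Total thickness L = 12.9 + 9.04 + 2.87 = 24.81 m.
Σ(b_i/K_i) = 12.9/1.01 + 9.04/0.174 + 2.87/0.248 = 76.30 d.
K_eq = L / Σ(b_i/K_i) = 24.81 / 76.30 = 0.3252 m/day.
Q = K_eq · A · (Δh/L) = 0.3252 × 272 × (11.4/24.81) = 40.64 m³/day.

40.6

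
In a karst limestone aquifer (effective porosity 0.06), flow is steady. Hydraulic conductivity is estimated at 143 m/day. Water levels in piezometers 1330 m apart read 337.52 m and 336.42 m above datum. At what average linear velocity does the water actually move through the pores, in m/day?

Hydraulic gradient i = (337.52 − 336.42) / 1330 = 1.1 / 1330 = 0.0008271.
Darcy flux q = K · i = 143.0 × 0.0008271 = 0.1183 m/day.
Seepage velocity v = q / n_e = 0.1183 / 0.06 = 1.971 m/day.

1.97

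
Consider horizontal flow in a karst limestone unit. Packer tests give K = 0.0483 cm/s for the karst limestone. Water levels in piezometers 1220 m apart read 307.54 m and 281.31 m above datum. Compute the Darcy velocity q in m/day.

0.897

Convert K: 0.0483 cm/s × 864 = 41.73 m/day.
Hydraulic gradient i = (307.54 − 281.31) / 1220 = 26.23 / 1220 = 0.02150.
Specific discharge q = K · i = 41.73 × 0.02150 = 0.8972 m/day.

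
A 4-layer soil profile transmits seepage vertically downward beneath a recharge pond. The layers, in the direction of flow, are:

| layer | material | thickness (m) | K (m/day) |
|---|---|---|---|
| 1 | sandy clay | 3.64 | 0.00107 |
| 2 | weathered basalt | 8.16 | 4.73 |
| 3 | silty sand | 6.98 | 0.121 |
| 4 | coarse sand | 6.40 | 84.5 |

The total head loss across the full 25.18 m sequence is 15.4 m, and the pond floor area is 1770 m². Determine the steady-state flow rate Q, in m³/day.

Flow is perpendicular to layering, so the layers act in series and the equivalent K is the thickness-weighted harmonic mean.
Total thickness L = 3.64 + 8.16 + 6.98 + 6.40 = 25.18 m.
Σ(b_i/K_i) = 3.64/0.00107 + 8.16/4.73 + 6.98/0.121 + 6.40/84.5 = 3461 d.
K_eq = L / Σ(b_i/K_i) = 25.18 / 3461 = 0.007275 m/day.
Q = K_eq · A · (Δh/L) = 0.007275 × 1770 × (15.4/25.18) = 7.875 m³/day.

7.87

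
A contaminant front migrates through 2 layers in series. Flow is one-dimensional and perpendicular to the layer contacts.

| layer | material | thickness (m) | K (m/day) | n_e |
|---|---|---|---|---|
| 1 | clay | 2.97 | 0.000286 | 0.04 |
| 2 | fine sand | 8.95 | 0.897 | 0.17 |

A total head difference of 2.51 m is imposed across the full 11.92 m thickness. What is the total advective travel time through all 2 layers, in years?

With flow normal to the layers, continuity requires the same specific discharge q through every layer.
Σ(b_i/K_i) = 2.97/0.000286 + 8.95/0.897 = 10395 d.
q = Δh / Σ(b_i/K_i) = 2.51 / 10395 = 0.0002415 m/day.
In each layer the seepage velocity is v_i = q/n_i, so the layer transit time is t_i = b_i·n_i / q:
  layer 1 (clay): t_1 = 2.97 × 0.04 / 0.0002415 = 492.0 d
  layer 2 (fine sand): t_2 = 8.95 × 0.17 / 0.0002415 = 6301 d
Total t = Σ t_i = 6793 days = 18.60 years.

18.6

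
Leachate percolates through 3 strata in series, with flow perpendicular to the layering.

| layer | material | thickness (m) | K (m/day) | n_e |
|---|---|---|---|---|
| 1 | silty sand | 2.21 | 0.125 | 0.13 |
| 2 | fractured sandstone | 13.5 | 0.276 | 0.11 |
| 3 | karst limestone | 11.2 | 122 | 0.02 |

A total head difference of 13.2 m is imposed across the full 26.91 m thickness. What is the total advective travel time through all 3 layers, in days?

With flow normal to the layers, continuity requires the same specific discharge q through every layer.
Σ(b_i/K_i) = 2.21/0.125 + 13.5/0.276 + 11.2/122 = 66.68 d.
q = Δh / Σ(b_i/K_i) = 13.2 / 66.68 = 0.1979 m/day.
In each layer the seepage velocity is v_i = q/n_i, so the layer transit time is t_i = b_i·n_i / q:
  layer 1 (silty sand): t_1 = 2.21 × 0.13 / 0.1979 = 1.451 d
  layer 2 (fractured sandstone): t_2 = 13.5 × 0.11 / 0.1979 = 7.502 d
  layer 3 (karst limestone): t_3 = 11.2 × 0.02 / 0.1979 = 1.132 d
Total t = Σ t_i = 10.09 days.

10.1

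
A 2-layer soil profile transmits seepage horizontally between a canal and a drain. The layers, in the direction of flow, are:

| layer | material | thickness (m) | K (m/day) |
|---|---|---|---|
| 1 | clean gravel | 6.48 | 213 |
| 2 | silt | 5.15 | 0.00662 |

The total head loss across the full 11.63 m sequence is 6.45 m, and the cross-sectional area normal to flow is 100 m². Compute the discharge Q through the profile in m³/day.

0.829

Flow is perpendicular to layering, so the layers act in series and the equivalent K is the thickness-weighted harmonic mean.
Total thickness L = 6.48 + 5.15 = 11.63 m.
Σ(b_i/K_i) = 6.48/213 + 5.15/0.00662 = 778.0 d.
K_eq = L / Σ(b_i/K_i) = 11.63 / 778.0 = 0.01495 m/day.
Q = K_eq · A · (Δh/L) = 0.01495 × 100 × (6.45/11.63) = 0.8291 m³/day.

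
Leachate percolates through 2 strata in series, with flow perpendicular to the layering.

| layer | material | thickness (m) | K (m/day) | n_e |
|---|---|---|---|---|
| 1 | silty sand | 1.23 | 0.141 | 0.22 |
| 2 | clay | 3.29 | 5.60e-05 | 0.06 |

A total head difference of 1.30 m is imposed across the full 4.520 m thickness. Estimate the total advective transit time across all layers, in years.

With flow normal to the layers, continuity requires the same specific discharge q through every layer.
Σ(b_i/K_i) = 1.23/0.141 + 3.29/5.60e-05 = 58759 d.
q = Δh / Σ(b_i/K_i) = 1.30 / 58759 = 2.212e-05 m/day.
In each layer the seepage velocity is v_i = q/n_i, so the layer transit time is t_i = b_i·n_i / q:
  layer 1 (silty sand): t_1 = 1.23 × 0.22 / 2.212e-05 = 12231 d
  layer 2 (clay): t_2 = 3.29 × 0.06 / 2.212e-05 = 8922 d
Total t = Σ t_i = 21153 days = 57.91 years.

57.9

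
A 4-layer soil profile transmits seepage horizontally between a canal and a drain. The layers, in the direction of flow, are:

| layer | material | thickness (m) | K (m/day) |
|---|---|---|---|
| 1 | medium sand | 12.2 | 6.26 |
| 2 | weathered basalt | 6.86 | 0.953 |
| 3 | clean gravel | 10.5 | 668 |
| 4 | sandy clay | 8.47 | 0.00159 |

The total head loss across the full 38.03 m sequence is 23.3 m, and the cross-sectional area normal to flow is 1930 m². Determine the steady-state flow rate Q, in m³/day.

8.43

Flow is perpendicular to layering, so the layers act in series and the equivalent K is the thickness-weighted harmonic mean.
Total thickness L = 12.2 + 6.86 + 10.5 + 8.47 = 38.03 m.
Σ(b_i/K_i) = 12.2/6.26 + 6.86/0.953 + 10.5/668 + 8.47/0.00159 = 5336 d.
K_eq = L / Σ(b_i/K_i) = 38.03 / 5336 = 0.007127 m/day.
Q = K_eq · A · (Δh/L) = 0.007127 × 1930 × (23.3/38.03) = 8.427 m³/day.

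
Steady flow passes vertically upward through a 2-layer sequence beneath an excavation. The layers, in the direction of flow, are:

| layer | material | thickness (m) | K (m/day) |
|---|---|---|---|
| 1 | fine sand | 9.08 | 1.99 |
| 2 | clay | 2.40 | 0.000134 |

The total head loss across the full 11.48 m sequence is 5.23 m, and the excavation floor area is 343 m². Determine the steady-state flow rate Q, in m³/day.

Flow is perpendicular to layering, so the layers act in series and the equivalent K is the thickness-weighted harmonic mean.
Total thickness L = 9.08 + 2.40 = 11.48 m.
Σ(b_i/K_i) = 9.08/1.99 + 2.40/0.000134 = 17915 d.
K_eq = L / Σ(b_i/K_i) = 11.48 / 17915 = 0.0006408 m/day.
Q = K_eq · A · (Δh/L) = 0.0006408 × 343 × (5.23/11.48) = 0.1001 m³/day.

0.100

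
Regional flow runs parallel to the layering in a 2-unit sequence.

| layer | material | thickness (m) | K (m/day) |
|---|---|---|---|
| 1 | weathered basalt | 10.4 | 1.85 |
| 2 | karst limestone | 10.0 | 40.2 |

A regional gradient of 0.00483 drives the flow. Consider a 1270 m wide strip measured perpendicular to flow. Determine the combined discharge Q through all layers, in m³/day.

Flow is parallel to layering, so each bed carries its own Darcy discharge and the transmissivities add.
Σ(K_i·b_i) = 1.85×10.4 + 40.2×10.0 = 421.2 m²/day.
Hydraulic gradient i = 0.00483.
Q = Σ(K_i·b_i) · W · i = 421.2 × 1270 × 0.004830 = 2584 m³/day.

2580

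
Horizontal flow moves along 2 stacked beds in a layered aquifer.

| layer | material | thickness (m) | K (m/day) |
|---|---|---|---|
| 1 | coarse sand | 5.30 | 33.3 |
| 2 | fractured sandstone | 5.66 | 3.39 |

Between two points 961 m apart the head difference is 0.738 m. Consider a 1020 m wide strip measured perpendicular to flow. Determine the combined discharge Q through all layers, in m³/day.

Flow is parallel to layering, so each bed carries its own Darcy discharge and the transmissivities add.
Σ(K_i·b_i) = 33.3×5.30 + 3.39×5.66 = 195.7 m²/day.
Hydraulic gradient i = Δh / L = 0.738 / 961 = 0.0007680.
Q = Σ(K_i·b_i) · W · i = 195.7 × 1020 × 0.0007680 = 153.3 m³/day.

153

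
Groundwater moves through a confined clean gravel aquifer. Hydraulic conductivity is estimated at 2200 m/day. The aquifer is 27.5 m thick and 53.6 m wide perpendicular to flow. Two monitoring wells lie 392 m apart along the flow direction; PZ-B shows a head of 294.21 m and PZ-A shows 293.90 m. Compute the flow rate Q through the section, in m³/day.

2560

Cross-sectional area A = 53.6 × 27.5 = 1474 m².
Hydraulic gradient i = (294.21 − 293.90) / 392 = 0.31 / 392 = 0.0007908.
Darcy's law: Q = K · A · i = 2200 × 1474 × 0.0007908 = 2564 m³/day.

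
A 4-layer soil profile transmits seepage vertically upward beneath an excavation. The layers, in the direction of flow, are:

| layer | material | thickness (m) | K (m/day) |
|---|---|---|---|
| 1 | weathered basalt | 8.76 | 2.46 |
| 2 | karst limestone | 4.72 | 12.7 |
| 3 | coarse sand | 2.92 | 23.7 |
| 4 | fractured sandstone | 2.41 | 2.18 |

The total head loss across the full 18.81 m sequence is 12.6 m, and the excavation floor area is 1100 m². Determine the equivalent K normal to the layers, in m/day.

3.64

Flow is perpendicular to layering, so the layers act in series and the equivalent K is the thickness-weighted harmonic mean.
Total thickness L = 8.76 + 4.72 + 2.92 + 2.41 = 18.81 m.
Σ(b_i/K_i) = 8.76/2.46 + 4.72/12.7 + 2.92/23.7 + 2.41/2.18 = 5.161 d.
K_eq = L / Σ(b_i/K_i) = 18.81 / 5.161 = 3.644 m/day.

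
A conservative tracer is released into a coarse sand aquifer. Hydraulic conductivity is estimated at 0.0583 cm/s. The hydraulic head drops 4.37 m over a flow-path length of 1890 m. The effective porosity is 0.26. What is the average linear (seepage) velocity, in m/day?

0.448

Convert K: 0.0583 cm/s × 864 = 50.37 m/day.
Hydraulic gradient i = Δh / L = 4.37 / 1890 = 0.002312.
Darcy flux q = K · i = 50.37 × 0.002312 = 0.1165 m/day.
Seepage velocity v = q / n_e = 0.1165 / 0.26 = 0.4479 m/day.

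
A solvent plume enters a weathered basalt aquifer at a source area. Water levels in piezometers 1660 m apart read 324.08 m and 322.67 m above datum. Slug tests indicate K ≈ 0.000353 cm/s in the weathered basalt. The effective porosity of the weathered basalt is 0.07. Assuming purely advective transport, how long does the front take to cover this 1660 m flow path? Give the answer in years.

Convert K: 0.000353 cm/s × 864 = 0.3050 m/day.
Hydraulic gradient i = (324.08 − 322.67) / 1660 = 1.41 / 1660 = 0.0008494.
Darcy flux q = K · i = 0.3050 × 0.0008494 = 0.0002591 m/day.
Seepage velocity v = q / n_e = 0.0002591 / 0.07 = 0.003701 m/day.
Travel time t = L / v = 1660 / 0.003701 = 4.485e+05 days = 1228 years.

1230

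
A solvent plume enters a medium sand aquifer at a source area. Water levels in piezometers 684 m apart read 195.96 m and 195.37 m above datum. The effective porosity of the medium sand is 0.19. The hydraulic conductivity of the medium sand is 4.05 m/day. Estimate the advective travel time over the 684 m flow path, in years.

Hydraulic gradient i = (195.96 − 195.37) / 684 = 0.59 / 684 = 0.0008626.
Darcy flux q = K · i = 4.050 × 0.0008626 = 0.003493 m/day.
Seepage velocity v = q / n_e = 0.003493 / 0.19 = 0.01839 m/day.
Travel time t = L / v = 684 / 0.01839 = 37201 days = 101.9 years.

102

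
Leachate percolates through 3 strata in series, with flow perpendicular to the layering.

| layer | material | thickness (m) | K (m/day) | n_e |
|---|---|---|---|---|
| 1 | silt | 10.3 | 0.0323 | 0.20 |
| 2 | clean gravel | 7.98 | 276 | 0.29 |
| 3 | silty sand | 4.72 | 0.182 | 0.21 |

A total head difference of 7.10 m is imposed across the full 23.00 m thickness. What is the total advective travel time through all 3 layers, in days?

261

With flow normal to the layers, continuity requires the same specific discharge q through every layer.
Σ(b_i/K_i) = 10.3/0.0323 + 7.98/276 + 4.72/0.182 = 344.8 d.
q = Δh / Σ(b_i/K_i) = 7.10 / 344.8 = 0.02059 m/day.
In each layer the seepage velocity is v_i = q/n_i, so the layer transit time is t_i = b_i·n_i / q:
  layer 1 (silt): t_1 = 10.3 × 0.20 / 0.02059 = 100.1 d
  layer 2 (clean gravel): t_2 = 7.98 × 0.29 / 0.02059 = 112.4 d
  layer 3 (silty sand): t_3 = 4.72 × 0.21 / 0.02059 = 48.14 d
Total t = Σ t_i = 260.6 days.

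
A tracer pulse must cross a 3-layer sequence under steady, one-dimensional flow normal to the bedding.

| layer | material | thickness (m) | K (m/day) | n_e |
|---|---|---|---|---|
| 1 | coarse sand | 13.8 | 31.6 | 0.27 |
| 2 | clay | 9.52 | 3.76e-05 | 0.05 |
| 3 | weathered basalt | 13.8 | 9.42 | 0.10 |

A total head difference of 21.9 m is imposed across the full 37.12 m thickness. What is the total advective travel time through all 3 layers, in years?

With flow normal to the layers, continuity requires the same specific discharge q through every layer.
Σ(b_i/K_i) = 13.8/31.6 + 9.52/3.76e-05 + 13.8/9.42 = 2.532e+05 d.
q = Δh / Σ(b_i/K_i) = 21.9 / 2.532e+05 = 8.650e-05 m/day.
In each layer the seepage velocity is v_i = q/n_i, so the layer transit time is t_i = b_i·n_i / q:
  layer 1 (coarse sand): t_1 = 13.8 × 0.27 / 8.650e-05 = 43078 d
  layer 2 (clay): t_2 = 9.52 × 0.05 / 8.650e-05 = 5503 d
  layer 3 (weathered basalt): t_3 = 13.8 × 0.10 / 8.650e-05 = 15955 d
Total t = Σ t_i = 64535 days = 176.7 years.

177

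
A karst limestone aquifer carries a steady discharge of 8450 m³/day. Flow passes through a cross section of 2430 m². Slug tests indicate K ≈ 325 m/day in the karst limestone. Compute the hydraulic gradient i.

0.0107

From Q = K·A·i, i = Q / (K·A) = 8450 / (325.0 × 2430) = 0.01070.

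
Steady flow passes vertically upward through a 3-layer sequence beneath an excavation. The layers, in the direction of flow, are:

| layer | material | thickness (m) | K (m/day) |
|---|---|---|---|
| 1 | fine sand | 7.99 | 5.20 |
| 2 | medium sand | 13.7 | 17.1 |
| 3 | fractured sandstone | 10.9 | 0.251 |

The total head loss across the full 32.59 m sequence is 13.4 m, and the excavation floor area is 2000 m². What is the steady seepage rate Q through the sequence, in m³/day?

Flow is perpendicular to layering, so the layers act in series and the equivalent K is the thickness-weighted harmonic mean.
Total thickness L = 7.99 + 13.7 + 10.9 = 32.59 m.
Σ(b_i/K_i) = 7.99/5.20 + 13.7/17.1 + 10.9/0.251 = 45.76 d.
K_eq = L / Σ(b_i/K_i) = 32.59 / 45.76 = 0.7121 m/day.
Q = K_eq · A · (Δh/L) = 0.7121 × 2000 × (13.4/32.59) = 585.6 m³/day.

586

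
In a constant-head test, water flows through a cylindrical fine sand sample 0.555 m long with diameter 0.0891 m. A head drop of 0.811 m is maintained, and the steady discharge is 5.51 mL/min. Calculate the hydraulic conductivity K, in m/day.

Cross-sectional area A = π·(d/2)² = π × (0.0891/2)² = 0.006235 m².
Convert discharge: 5.51 mL/min = 9.183e-08 m³/s.
Darcy's law rearranged: K = Q·L / (A·Δh) = 9.183e-08 × 0.555 / (0.006235 × 0.811) = 1.008e-05 m/s = 0.8708 m/day.

0.871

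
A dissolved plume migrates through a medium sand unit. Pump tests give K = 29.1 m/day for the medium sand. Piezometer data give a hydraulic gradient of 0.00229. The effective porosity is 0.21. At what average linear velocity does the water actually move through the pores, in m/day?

Hydraulic gradient i = 0.00229.
Darcy flux q = K · i = 29.10 × 0.002290 = 0.06664 m/day.
Seepage velocity v = q / n_e = 0.06664 / 0.21 = 0.3173 m/day.

0.317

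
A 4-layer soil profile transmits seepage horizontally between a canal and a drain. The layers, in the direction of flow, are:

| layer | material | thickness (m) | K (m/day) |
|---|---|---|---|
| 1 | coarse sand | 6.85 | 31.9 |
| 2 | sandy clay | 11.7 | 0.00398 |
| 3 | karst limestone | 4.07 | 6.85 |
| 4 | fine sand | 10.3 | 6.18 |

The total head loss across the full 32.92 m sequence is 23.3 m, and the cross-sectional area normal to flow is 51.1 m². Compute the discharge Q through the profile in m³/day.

0.405

Flow is perpendicular to layering, so the layers act in series and the equivalent K is the thickness-weighted harmonic mean.
Total thickness L = 6.85 + 11.7 + 4.07 + 10.3 = 32.92 m.
Σ(b_i/K_i) = 6.85/31.9 + 11.7/0.00398 + 4.07/6.85 + 10.3/6.18 = 2942 d.
K_eq = L / Σ(b_i/K_i) = 32.92 / 2942 = 0.01119 m/day.
Q = K_eq · A · (Δh/L) = 0.01119 × 51.1 × (23.3/32.92) = 0.4047 m³/day.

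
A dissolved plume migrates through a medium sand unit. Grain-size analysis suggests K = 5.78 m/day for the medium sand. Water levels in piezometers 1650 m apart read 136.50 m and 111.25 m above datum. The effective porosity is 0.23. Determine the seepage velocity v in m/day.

Hydraulic gradient i = (136.50 − 111.25) / 1650 = 25.25 / 1650 = 0.01530.
Darcy flux q = K · i = 5.780 × 0.01530 = 0.08845 m/day.
Seepage velocity v = q / n_e = 0.08845 / 0.23 = 0.3846 m/day.

0.385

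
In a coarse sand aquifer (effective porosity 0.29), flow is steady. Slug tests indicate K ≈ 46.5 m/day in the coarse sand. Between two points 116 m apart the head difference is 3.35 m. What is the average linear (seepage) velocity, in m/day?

Hydraulic gradient i = Δh / L = 3.35 / 116 = 0.02888.
Darcy flux q = K · i = 46.50 × 0.02888 = 1.343 m/day.
Seepage velocity v = q / n_e = 1.343 / 0.29 = 4.631 m/day.

4.63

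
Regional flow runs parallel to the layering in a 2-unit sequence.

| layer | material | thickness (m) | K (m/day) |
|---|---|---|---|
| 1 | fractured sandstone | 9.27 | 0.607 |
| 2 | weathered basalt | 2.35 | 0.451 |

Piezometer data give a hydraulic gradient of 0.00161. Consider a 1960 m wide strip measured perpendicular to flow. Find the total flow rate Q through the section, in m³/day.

21.1

Flow is parallel to layering, so each bed carries its own Darcy discharge and the transmissivities add.
Σ(K_i·b_i) = 0.607×9.27 + 0.451×2.35 = 6.687 m²/day.
Hydraulic gradient i = 0.00161.
Q = Σ(K_i·b_i) · W · i = 6.687 × 1960 × 0.001610 = 21.10 m³/day.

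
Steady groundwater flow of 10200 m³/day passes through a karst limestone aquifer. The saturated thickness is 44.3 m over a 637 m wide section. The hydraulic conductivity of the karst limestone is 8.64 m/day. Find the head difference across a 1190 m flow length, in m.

49.8

Cross-sectional area A = 637 × 44.3 = 28219 m².
From Q = K·A·i, i = Q / (K·A) = 10200 / (8.640 × 28219) = 0.04184.
Head loss Δh = i · L = 0.04184 × 1190 = 49.78 m.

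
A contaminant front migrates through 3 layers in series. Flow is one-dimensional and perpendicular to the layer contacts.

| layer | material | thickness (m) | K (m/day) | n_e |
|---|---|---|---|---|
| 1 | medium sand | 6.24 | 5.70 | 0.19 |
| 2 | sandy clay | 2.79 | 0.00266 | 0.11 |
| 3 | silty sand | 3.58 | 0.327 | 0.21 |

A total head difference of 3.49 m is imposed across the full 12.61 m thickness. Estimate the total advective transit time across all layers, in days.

682

With flow normal to the layers, continuity requires the same specific discharge q through every layer.
Σ(b_i/K_i) = 6.24/5.70 + 2.79/0.00266 + 3.58/0.327 = 1061 d.
q = Δh / Σ(b_i/K_i) = 3.49 / 1061 = 0.003290 m/day.
In each layer the seepage velocity is v_i = q/n_i, so the layer transit time is t_i = b_i·n_i / q:
  layer 1 (medium sand): t_1 = 6.24 × 0.19 / 0.003290 = 360.4 d
  layer 2 (sandy clay): t_2 = 2.79 × 0.11 / 0.003290 = 93.29 d
  layer 3 (silty sand): t_3 = 3.58 × 0.21 / 0.003290 = 228.5 d
Total t = Σ t_i = 682.2 days.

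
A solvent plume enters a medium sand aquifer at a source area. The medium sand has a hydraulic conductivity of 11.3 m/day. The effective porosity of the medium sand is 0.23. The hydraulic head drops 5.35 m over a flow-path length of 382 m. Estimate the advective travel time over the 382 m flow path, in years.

1.52

Hydraulic gradient i = Δh / L = 5.35 / 382 = 0.01401.
Darcy flux q = K · i = 11.30 × 0.01401 = 0.1583 m/day.
Seepage velocity v = q / n_e = 0.1583 / 0.23 = 0.6881 m/day.
Travel time t = L / v = 382 / 0.6881 = 555.2 days = 1.520 years.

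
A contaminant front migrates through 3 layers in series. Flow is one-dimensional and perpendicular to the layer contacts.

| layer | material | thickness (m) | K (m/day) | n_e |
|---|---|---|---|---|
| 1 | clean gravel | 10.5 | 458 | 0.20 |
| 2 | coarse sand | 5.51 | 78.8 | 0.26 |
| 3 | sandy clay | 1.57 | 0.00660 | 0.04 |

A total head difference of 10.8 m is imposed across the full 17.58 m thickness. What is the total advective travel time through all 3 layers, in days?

79.2

With flow normal to the layers, continuity requires the same specific discharge q through every layer.
Σ(b_i/K_i) = 10.5/458 + 5.51/78.8 + 1.57/0.00660 = 238.0 d.
q = Δh / Σ(b_i/K_i) = 10.8 / 238.0 = 0.04538 m/day.
In each layer the seepage velocity is v_i = q/n_i, so the layer transit time is t_i = b_i·n_i / q:
  layer 1 (clean gravel): t_1 = 10.5 × 0.20 / 0.04538 = 46.27 d
  layer 2 (coarse sand): t_2 = 5.51 × 0.26 / 0.04538 = 31.57 d
  layer 3 (sandy clay): t_3 = 1.57 × 0.04 / 0.04538 = 1.384 d
Total t = Σ t_i = 79.22 days.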